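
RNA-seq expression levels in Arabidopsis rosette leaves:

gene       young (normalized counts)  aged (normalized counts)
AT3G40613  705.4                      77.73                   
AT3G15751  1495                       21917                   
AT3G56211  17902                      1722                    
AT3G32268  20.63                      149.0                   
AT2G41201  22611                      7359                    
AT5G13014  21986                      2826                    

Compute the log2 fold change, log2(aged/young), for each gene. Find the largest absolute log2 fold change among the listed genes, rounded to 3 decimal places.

3.874

log2(77.73/705.4) = -3.182  (AT3G40613)
log2(21917/1495) = 3.874  (AT3G15751)
log2(1722/17902) = -3.378  (AT3G56211)
log2(149.0/20.63) = 2.852  (AT3G32268)
log2(7359/22611) = -1.619  (AT2G41201)
log2(2826/21986) = -2.960  (AT5G13014)
The largest magnitude belongs to AT3G15751.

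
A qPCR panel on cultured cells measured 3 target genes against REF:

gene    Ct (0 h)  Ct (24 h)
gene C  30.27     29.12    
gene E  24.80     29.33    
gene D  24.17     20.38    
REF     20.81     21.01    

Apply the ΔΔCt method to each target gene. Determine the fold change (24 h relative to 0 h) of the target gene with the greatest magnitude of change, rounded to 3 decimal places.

gene C: ΔΔCt = (29.12−21.01) − (30.27−20.81) = 8.11 − 9.46 = -1.35; fold change = 2^1.35 = 2.549
gene E: ΔΔCt = (29.33−21.01) − (24.80−20.81) = 8.32 − 3.99 = 4.33; fold change = 2^-4.33 = 0.050
gene D: ΔΔCt = (20.38−21.01) − (24.17−20.81) = -0.63 − 3.36 = -3.99; fold change = 2^3.99 = 15.889
gene E has the largest |ΔΔCt| = 4.33.

0.050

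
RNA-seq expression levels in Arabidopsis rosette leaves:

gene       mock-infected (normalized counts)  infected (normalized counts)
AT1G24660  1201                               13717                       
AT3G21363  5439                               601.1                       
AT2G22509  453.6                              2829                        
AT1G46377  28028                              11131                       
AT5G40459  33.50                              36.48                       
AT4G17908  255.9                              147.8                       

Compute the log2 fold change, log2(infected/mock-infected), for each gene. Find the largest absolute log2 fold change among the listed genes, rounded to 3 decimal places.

3.514

log2(13717/1201) = 3.514  (AT1G24660)
log2(601.1/5439) = -3.178  (AT3G21363)
log2(2829/453.6) = 2.641  (AT2G22509)
log2(11131/28028) = -1.332  (AT1G46377)
log2(36.48/33.50) = 0.123  (AT5G40459)
log2(147.8/255.9) = -0.792  (AT4G17908)
The largest magnitude belongs to AT1G24660.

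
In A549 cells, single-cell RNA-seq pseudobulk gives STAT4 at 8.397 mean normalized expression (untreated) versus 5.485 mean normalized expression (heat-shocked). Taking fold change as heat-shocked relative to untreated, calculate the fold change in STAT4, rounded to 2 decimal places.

Fold change = 5.485 / 8.397 = 0.653
STAT4 is downregulated.

0.65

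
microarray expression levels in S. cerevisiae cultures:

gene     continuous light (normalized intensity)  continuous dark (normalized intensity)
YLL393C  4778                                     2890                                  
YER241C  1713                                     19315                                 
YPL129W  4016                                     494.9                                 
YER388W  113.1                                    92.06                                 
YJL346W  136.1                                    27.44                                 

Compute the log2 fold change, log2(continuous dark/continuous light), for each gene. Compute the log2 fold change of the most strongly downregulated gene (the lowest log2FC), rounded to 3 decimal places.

log2(2890/4778) = -0.725  (YLL393C)
log2(19315/1713) = 3.495  (YER241C)
log2(494.9/4016) = -3.021  (YPL129W)
log2(92.06/113.1) = -0.297  (YER388W)
log2(27.44/136.1) = -2.310  (YJL346W)
YPL129W is most strongly downregulated.

-3.021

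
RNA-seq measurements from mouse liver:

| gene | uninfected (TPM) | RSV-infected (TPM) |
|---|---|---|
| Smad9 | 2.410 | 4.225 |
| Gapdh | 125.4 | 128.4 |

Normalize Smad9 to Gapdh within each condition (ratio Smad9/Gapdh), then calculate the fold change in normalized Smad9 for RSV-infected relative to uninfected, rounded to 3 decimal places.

1.712

Smad9/Gapdh (uninfected) = 2.410 / 125.4 = 0.019219
Smad9/Gapdh (RSV-infected) = 4.225 / 128.4 = 0.032905
Fold change = 0.032905 / 0.019219 = 1.7122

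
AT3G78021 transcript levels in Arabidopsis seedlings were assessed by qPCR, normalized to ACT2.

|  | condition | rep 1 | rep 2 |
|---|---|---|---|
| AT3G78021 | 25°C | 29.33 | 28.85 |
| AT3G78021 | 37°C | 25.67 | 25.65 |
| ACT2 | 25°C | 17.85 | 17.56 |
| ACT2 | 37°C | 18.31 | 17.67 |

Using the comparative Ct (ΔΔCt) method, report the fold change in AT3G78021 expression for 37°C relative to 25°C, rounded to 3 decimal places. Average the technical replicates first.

Mean Ct: AT3G78021 25°C 29.090; AT3G78021 37°C 25.660; ACT2 25°C 17.705; ACT2 37°C 17.990
ΔCt(25°C) = 29.090 − 17.705 = 11.385
ΔCt(37°C) = 25.660 − 17.990 = 7.670
ΔΔCt = 7.670 − 11.385 = -3.715
Fold change = 2^(−(-3.715)) = 2^3.715 = 13.1319

13.132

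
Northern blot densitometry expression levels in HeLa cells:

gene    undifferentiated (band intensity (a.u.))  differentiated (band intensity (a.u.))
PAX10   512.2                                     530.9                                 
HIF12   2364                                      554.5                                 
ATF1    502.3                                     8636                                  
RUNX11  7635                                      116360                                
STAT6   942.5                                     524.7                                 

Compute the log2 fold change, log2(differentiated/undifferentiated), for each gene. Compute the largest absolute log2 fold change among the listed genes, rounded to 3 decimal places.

log2(530.9/512.2) = 0.052  (PAX10)
log2(554.5/2364) = -2.092  (HIF12)
log2(8636/502.3) = 4.104  (ATF1)
log2(116360/7635) = 3.930  (RUNX11)
log2(524.7/942.5) = -0.845  (STAT6)
The largest magnitude belongs to ATF1.

4.104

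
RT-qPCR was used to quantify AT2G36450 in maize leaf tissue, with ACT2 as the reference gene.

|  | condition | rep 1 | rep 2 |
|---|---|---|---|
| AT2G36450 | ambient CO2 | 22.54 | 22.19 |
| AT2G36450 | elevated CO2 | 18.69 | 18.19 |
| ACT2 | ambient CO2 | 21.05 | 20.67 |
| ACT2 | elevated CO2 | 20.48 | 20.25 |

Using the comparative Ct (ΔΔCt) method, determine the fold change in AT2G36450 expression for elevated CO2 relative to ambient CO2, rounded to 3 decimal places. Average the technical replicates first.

Mean Ct: AT2G36450 ambient CO2 22.365; AT2G36450 elevated CO2 18.440; ACT2 ambient CO2 20.860; ACT2 elevated CO2 20.365
ΔCt(ambient CO2) = 22.365 − 20.860 = 1.505
ΔCt(elevated CO2) = 18.440 − 20.365 = -1.925
ΔΔCt = -1.925 − 1.505 = -3.430
Fold change = 2^(−(-3.430)) = 2^3.430 = 10.7779

10.778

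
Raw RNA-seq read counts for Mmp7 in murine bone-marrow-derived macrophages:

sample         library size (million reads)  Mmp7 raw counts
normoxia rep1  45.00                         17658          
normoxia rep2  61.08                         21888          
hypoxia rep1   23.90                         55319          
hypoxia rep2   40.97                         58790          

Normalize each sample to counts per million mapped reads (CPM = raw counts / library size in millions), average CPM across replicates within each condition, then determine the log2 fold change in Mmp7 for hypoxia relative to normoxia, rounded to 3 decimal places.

2.320

CPM(normoxia rep1) = 17658 / 45.00 = 392.4000
CPM(normoxia rep2) = 21888 / 61.08 = 358.3497
CPM(hypoxia rep1) = 55319 / 23.90 = 2314.6025
CPM(hypoxia rep2) = 58790 / 40.97 = 1434.9524
mean CPM(normoxia) = 375.3749; mean CPM(hypoxia) = 1874.7775
Fold change = 1874.7775 / 375.3749 = 4.99441
log2(4.99441) = 2.3203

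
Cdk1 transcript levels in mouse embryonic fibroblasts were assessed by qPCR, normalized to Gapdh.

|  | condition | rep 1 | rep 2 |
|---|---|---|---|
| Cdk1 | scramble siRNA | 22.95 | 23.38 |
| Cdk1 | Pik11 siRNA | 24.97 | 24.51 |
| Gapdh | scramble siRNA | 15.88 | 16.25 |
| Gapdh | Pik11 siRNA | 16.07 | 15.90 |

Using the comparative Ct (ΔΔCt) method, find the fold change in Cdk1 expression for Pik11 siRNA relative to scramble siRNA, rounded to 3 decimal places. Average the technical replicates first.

Mean Ct: Cdk1 scramble siRNA 23.165; Cdk1 Pik11 siRNA 24.740; Gapdh scramble siRNA 16.065; Gapdh Pik11 siRNA 15.985
ΔCt(scramble siRNA) = 23.165 − 16.065 = 7.100
ΔCt(Pik11 siRNA) = 24.740 − 15.985 = 8.755
ΔΔCt = 8.755 − 7.100 = 1.655
Fold change = 2^(−1.655) = 0.3175

0.318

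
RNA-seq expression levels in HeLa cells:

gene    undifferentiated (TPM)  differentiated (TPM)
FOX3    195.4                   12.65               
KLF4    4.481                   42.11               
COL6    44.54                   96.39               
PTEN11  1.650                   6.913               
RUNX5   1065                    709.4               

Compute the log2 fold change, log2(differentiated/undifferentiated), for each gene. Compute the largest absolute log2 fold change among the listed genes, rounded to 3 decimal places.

log2(12.65/195.4) = -3.949  (FOX3)
log2(42.11/4.481) = 3.232  (KLF4)
log2(96.39/44.54) = 1.114  (COL6)
log2(6.913/1.650) = 2.067  (PTEN11)
log2(709.4/1065) = -0.586  (RUNX5)
The largest magnitude belongs to FOX3.

3.949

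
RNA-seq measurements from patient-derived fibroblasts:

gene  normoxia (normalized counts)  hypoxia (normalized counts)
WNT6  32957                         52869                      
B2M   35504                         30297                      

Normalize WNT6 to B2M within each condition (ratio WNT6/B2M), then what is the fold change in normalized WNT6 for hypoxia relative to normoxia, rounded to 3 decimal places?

1.880

WNT6/B2M (normoxia) = 32957 / 35504 = 0.92826
WNT6/B2M (hypoxia) = 52869 / 30297 = 1.745
Fold change = 1.745 / 0.92826 = 1.8799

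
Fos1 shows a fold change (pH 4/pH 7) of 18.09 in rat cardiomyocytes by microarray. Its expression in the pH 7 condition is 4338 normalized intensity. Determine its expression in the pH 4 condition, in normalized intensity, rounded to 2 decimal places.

pH 4 expression = 4338 × 18.09 = 78474.42

78474.42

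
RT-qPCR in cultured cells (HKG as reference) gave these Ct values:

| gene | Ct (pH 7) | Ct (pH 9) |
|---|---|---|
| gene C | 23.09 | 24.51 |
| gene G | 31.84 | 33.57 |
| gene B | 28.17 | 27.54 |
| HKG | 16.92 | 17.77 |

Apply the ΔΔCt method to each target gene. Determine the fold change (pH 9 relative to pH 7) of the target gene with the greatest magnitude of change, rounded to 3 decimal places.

gene C: ΔΔCt = (24.51−17.77) − (23.09−16.92) = 6.74 − 6.17 = 0.57; fold change = 2^-0.57 = 0.674
gene G: ΔΔCt = (33.57−17.77) − (31.84−16.92) = 15.80 − 14.92 = 0.88; fold change = 2^-0.88 = 0.543
gene B: ΔΔCt = (27.54−17.77) − (28.17−16.92) = 9.77 − 11.25 = -1.48; fold change = 2^1.48 = 2.789
gene B has the largest |ΔΔCt| = 1.48.

2.789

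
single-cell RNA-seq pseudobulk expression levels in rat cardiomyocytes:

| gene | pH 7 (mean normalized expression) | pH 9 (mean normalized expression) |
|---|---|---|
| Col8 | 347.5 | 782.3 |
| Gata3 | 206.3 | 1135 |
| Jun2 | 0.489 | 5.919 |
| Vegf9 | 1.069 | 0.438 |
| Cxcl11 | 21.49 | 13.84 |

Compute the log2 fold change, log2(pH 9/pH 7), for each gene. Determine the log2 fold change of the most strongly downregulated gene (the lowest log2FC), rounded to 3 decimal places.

-1.287

log2(782.3/347.5) = 1.171  (Col8)
log2(1135/206.3) = 2.460  (Gata3)
log2(5.919/0.489) = 3.597  (Jun2)
log2(0.438/1.069) = -1.287  (Vegf9)
log2(13.84/21.49) = -0.635  (Cxcl11)
Vegf9 is most strongly downregulated.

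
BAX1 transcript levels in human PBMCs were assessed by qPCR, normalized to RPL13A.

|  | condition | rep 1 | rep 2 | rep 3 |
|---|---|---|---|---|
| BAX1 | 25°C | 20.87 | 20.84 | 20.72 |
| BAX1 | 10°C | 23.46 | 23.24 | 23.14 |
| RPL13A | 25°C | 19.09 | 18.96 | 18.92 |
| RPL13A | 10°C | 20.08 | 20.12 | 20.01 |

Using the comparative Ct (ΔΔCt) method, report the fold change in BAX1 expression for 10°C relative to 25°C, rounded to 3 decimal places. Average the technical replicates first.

0.382

Mean Ct: BAX1 25°C 20.810; BAX1 10°C 23.280; RPL13A 25°C 18.990; RPL13A 10°C 20.070
ΔCt(25°C) = 20.810 − 18.990 = 1.820
ΔCt(10°C) = 23.280 − 20.070 = 3.210
ΔΔCt = 3.210 − 1.820 = 1.390
Fold change = 2^(−1.390) = 0.3816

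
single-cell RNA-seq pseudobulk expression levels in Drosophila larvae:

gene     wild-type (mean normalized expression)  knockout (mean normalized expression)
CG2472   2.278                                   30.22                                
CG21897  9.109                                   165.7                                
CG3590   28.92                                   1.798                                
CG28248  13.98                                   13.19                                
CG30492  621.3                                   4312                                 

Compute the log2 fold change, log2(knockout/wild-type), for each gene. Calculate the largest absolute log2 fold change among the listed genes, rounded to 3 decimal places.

log2(30.22/2.278) = 3.730  (CG2472)
log2(165.7/9.109) = 4.185  (CG21897)
log2(1.798/28.92) = -4.008  (CG3590)
log2(13.19/13.98) = -0.084  (CG28248)
log2(4312/621.3) = 2.795  (CG30492)
The largest magnitude belongs to CG21897.

4.185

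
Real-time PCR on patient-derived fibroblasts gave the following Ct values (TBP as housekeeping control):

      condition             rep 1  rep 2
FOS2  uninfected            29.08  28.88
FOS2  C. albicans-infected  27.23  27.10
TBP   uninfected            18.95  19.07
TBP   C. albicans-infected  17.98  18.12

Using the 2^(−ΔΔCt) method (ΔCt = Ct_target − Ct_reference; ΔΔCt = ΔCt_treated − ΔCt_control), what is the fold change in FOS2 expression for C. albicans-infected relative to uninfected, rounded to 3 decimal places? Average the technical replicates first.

Mean Ct: FOS2 uninfected 28.980; FOS2 C. albicans-infected 27.165; TBP uninfected 19.010; TBP C. albicans-infected 18.050
ΔCt(uninfected) = 28.980 − 19.010 = 9.970
ΔCt(C. albicans-infected) = 27.165 − 18.050 = 9.115
ΔΔCt = 9.115 − 9.970 = -0.855
Fold change = 2^(−(-0.855)) = 2^0.855 = 1.8088

1.809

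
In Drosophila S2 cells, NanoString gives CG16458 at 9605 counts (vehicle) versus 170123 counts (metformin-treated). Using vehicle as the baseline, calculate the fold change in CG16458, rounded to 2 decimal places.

17.71

Fold change = 170123 / 9605 = 17.712
CG16458 is upregulated.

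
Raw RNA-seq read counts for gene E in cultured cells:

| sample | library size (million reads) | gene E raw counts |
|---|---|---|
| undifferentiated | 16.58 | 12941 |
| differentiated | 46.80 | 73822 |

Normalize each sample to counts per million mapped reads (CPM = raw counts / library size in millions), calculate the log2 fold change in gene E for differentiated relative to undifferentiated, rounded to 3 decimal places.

CPM(undifferentiated) = 12941 / 16.58 = 780.5187
CPM(differentiated) = 73822 / 46.80 = 1577.3932
Fold change = 1577.3932 / 780.5187 = 2.02095
log2(2.02095) = 1.0150

1.015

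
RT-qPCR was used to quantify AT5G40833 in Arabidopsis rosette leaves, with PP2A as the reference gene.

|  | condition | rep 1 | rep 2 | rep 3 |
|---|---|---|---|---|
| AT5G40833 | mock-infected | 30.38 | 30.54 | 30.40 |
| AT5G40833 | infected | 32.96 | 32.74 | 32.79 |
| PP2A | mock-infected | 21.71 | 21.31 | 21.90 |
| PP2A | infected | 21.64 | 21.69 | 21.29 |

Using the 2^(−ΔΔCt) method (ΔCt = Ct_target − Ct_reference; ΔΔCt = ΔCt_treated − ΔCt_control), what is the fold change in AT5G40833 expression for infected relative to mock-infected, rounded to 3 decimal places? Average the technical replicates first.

Mean Ct: AT5G40833 mock-infected 30.440; AT5G40833 infected 32.830; PP2A mock-infected 21.640; PP2A infected 21.540
ΔCt(mock-infected) = 30.440 − 21.640 = 8.800
ΔCt(infected) = 32.830 − 21.540 = 11.290
ΔΔCt = 11.290 − 8.800 = 2.490
Fold change = 2^(−2.490) = 0.1780

0.178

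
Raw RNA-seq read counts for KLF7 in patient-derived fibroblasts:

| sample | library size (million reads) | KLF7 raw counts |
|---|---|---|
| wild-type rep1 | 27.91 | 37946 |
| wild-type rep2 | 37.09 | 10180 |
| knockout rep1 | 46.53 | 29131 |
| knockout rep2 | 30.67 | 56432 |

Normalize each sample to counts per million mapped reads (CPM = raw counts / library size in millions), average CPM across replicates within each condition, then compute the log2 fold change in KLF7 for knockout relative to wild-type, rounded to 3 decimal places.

CPM(wild-type rep1) = 37946 / 27.91 = 1359.5844
CPM(wild-type rep2) = 10180 / 37.09 = 274.4675
CPM(knockout rep1) = 29131 / 46.53 = 626.0692
CPM(knockout rep2) = 56432 / 30.67 = 1839.9739
mean CPM(wild-type) = 817.0259; mean CPM(knockout) = 1233.0216
Fold change = 1233.0216 / 817.0259 = 1.50916
log2(1.50916) = 0.5937

0.594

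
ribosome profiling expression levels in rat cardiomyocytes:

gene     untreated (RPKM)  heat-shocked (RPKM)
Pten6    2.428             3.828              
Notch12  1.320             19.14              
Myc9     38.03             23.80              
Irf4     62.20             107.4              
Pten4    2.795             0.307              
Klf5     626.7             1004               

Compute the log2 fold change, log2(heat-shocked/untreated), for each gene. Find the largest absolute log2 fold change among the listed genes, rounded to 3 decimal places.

3.858

log2(3.828/2.428) = 0.657  (Pten6)
log2(19.14/1.320) = 3.858  (Notch12)
log2(23.80/38.03) = -0.676  (Myc9)
log2(107.4/62.20) = 0.788  (Irf4)
log2(0.307/2.795) = -3.187  (Pten4)
log2(1004/626.7) = 0.680  (Klf5)
The largest magnitude belongs to Notch12.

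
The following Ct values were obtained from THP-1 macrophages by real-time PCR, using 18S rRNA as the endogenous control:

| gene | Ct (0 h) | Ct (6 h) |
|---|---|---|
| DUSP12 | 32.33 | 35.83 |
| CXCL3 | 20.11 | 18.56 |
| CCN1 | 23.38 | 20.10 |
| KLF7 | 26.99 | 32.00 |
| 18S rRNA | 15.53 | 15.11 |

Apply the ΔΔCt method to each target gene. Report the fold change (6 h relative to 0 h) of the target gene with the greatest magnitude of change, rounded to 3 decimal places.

DUSP12: ΔΔCt = (35.83−15.11) − (32.33−15.53) = 20.72 − 16.80 = 3.92; fold change = 2^-3.92 = 0.066
CXCL3: ΔΔCt = (18.56−15.11) − (20.11−15.53) = 3.45 − 4.58 = -1.13; fold change = 2^1.13 = 2.189
CCN1: ΔΔCt = (20.10−15.11) − (23.38−15.53) = 4.99 − 7.85 = -2.86; fold change = 2^2.86 = 7.260
KLF7: ΔΔCt = (32.00−15.11) − (26.99−15.53) = 16.89 − 11.46 = 5.43; fold change = 2^-5.43 = 0.023
KLF7 has the largest |ΔΔCt| = 5.43.

0.023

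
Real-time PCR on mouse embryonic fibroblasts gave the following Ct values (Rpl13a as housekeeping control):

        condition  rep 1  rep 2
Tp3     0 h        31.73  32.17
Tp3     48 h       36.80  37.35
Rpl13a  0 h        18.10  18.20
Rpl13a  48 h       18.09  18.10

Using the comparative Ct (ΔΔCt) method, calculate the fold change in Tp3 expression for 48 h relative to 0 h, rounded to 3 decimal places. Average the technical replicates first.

Mean Ct: Tp3 0 h 31.950; Tp3 48 h 37.075; Rpl13a 0 h 18.150; Rpl13a 48 h 18.095
ΔCt(0 h) = 31.950 − 18.150 = 13.800
ΔCt(48 h) = 37.075 − 18.095 = 18.980
ΔΔCt = 18.980 − 13.800 = 5.180
Fold change = 2^(−5.180) = 0.0276

0.028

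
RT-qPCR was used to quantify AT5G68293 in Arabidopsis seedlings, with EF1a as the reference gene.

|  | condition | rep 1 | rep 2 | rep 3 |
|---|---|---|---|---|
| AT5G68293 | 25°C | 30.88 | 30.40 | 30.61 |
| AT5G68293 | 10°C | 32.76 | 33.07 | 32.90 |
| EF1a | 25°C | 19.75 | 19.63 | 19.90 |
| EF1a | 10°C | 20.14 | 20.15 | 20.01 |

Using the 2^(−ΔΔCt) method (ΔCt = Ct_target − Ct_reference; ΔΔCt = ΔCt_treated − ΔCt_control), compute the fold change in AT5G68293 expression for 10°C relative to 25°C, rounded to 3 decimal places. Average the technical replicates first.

Mean Ct: AT5G68293 25°C 30.630; AT5G68293 10°C 32.910; EF1a 25°C 19.760; EF1a 10°C 20.100
ΔCt(25°C) = 30.630 − 19.760 = 10.870
ΔCt(10°C) = 32.910 − 20.100 = 12.810
ΔΔCt = 12.810 − 10.870 = 1.940
Fold change = 2^(−1.940) = 0.2606

0.261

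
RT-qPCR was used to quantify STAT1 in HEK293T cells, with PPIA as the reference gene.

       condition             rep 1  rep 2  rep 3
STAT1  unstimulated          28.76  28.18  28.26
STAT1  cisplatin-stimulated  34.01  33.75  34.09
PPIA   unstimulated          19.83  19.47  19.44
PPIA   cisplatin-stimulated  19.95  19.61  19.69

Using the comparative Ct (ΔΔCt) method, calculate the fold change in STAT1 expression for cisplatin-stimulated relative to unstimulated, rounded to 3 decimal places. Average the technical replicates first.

Mean Ct: STAT1 unstimulated 28.400; STAT1 cisplatin-stimulated 33.950; PPIA unstimulated 19.580; PPIA cisplatin-stimulated 19.750
ΔCt(unstimulated) = 28.400 − 19.580 = 8.820
ΔCt(cisplatin-stimulated) = 33.950 − 19.750 = 14.200
ΔΔCt = 14.200 − 8.820 = 5.380
Fold change = 2^(−5.380) = 0.0240

0.024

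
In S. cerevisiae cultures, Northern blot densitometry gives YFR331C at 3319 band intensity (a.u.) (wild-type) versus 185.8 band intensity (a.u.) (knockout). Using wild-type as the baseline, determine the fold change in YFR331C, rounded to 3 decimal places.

Fold change = 185.8 / 3319 = 0.0560
YFR331C is downregulated.

0.056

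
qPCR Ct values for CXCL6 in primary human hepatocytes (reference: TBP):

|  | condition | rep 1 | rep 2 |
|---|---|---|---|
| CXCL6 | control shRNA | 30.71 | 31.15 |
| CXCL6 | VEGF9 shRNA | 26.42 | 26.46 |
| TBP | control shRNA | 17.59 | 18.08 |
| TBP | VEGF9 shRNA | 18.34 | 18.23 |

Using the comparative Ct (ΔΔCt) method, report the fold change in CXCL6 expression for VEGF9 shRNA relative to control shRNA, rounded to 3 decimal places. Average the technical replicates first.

Mean Ct: CXCL6 control shRNA 30.930; CXCL6 VEGF9 shRNA 26.440; TBP control shRNA 17.835; TBP VEGF9 shRNA 18.285
ΔCt(control shRNA) = 30.930 − 17.835 = 13.095
ΔCt(VEGF9 shRNA) = 26.440 − 18.285 = 8.155
ΔΔCt = 8.155 − 13.095 = -4.940
Fold change = 2^(−(-4.940)) = 2^4.940 = 30.6965

30.696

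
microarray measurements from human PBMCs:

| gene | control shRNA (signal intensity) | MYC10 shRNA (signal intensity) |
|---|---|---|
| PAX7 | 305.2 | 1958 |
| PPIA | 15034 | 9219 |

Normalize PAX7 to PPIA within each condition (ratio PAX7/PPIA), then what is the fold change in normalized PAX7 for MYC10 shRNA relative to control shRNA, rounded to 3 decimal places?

PAX7/PPIA (control shRNA) = 305.2 / 15034 = 0.020301
PAX7/PPIA (MYC10 shRNA) = 1958 / 9219 = 0.21239
Fold change = 0.21239 / 0.020301 = 10.4621

10.462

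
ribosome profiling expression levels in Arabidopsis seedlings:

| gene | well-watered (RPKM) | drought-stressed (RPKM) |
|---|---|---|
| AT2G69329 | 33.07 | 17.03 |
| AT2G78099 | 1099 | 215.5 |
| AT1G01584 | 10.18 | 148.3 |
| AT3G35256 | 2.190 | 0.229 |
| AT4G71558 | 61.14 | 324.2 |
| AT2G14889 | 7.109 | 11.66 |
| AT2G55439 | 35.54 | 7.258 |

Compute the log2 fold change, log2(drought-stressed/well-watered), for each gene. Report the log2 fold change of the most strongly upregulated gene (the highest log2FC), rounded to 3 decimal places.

log2(17.03/33.07) = -0.957  (AT2G69329)
log2(215.5/1099) = -2.350  (AT2G78099)
log2(148.3/10.18) = 3.865  (AT1G01584)
log2(0.229/2.190) = -3.258  (AT3G35256)
log2(324.2/61.14) = 2.407  (AT4G71558)
log2(11.66/7.109) = 0.714  (AT2G14889)
log2(7.258/35.54) = -2.292  (AT2G55439)
AT1G01584 is most strongly upregulated.

3.865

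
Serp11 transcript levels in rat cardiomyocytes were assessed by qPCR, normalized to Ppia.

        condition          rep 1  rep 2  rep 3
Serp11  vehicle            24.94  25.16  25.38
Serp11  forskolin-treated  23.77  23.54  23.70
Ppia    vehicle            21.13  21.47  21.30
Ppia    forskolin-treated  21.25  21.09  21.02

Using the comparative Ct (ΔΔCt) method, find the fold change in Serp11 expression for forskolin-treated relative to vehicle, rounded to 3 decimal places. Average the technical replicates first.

2.479

Mean Ct: Serp11 vehicle 25.160; Serp11 forskolin-treated 23.670; Ppia vehicle 21.300; Ppia forskolin-treated 21.120
ΔCt(vehicle) = 25.160 − 21.300 = 3.860
ΔCt(forskolin-treated) = 23.670 − 21.120 = 2.550
ΔΔCt = 2.550 − 3.860 = -1.310
Fold change = 2^(−(-1.310)) = 2^1.310 = 2.4794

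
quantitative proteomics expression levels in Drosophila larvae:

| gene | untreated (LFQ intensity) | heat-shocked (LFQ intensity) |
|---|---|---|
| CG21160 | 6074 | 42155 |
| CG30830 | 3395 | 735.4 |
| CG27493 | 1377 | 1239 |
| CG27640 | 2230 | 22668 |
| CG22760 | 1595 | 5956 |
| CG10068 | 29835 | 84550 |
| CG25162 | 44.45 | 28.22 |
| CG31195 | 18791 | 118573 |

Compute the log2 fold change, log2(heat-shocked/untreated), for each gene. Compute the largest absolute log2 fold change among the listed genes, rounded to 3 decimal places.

log2(42155/6074) = 2.795  (CG21160)
log2(735.4/3395) = -2.207  (CG30830)
log2(1239/1377) = -0.152  (CG27493)
log2(22668/2230) = 3.346  (CG27640)
log2(5956/1595) = 1.901  (CG22760)
log2(84550/29835) = 1.503  (CG10068)
log2(28.22/44.45) = -0.655  (CG25162)
log2(118573/18791) = 2.658  (CG31195)
The largest magnitude belongs to CG27640.

3.346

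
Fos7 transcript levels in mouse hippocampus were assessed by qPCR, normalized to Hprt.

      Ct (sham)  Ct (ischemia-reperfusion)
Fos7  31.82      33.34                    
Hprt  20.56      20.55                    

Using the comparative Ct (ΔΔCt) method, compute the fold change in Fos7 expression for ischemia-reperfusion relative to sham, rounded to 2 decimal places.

0.35

ΔCt(sham) = 31.820 − 20.560 = 11.260
ΔCt(ischemia-reperfusion) = 33.340 − 20.550 = 12.790
ΔΔCt = 12.790 − 11.260 = 1.530
Fold change = 2^(−1.530) = 0.346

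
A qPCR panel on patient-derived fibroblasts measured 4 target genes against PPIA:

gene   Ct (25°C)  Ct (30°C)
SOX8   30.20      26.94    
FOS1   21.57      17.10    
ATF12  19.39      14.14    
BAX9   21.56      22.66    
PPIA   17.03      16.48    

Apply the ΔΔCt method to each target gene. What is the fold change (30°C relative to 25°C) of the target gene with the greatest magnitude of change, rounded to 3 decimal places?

SOX8: ΔΔCt = (26.94−16.48) − (30.20−17.03) = 10.46 − 13.17 = -2.71; fold change = 2^2.71 = 6.543
FOS1: ΔΔCt = (17.10−16.48) − (21.57−17.03) = 0.62 − 4.54 = -3.92; fold change = 2^3.92 = 15.137
ATF12: ΔΔCt = (14.14−16.48) − (19.39−17.03) = -2.34 − 2.36 = -4.70; fold change = 2^4.70 = 25.992
BAX9: ΔΔCt = (22.66−16.48) − (21.56−17.03) = 6.18 − 4.53 = 1.65; fold change = 2^-1.65 = 0.319
ATF12 has the largest |ΔΔCt| = 4.70.

25.992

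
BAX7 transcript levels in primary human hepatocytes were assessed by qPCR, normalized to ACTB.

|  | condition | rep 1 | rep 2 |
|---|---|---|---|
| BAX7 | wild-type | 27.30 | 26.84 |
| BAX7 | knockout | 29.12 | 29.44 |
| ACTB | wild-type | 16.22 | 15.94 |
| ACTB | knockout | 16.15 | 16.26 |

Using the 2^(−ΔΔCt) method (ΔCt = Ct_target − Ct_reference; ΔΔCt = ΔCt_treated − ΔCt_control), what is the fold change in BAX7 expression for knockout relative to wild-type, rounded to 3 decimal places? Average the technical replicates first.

Mean Ct: BAX7 wild-type 27.070; BAX7 knockout 29.280; ACTB wild-type 16.080; ACTB knockout 16.205
ΔCt(wild-type) = 27.070 − 16.080 = 10.990
ΔCt(knockout) = 29.280 − 16.205 = 13.075
ΔΔCt = 13.075 − 10.990 = 2.085
Fold change = 2^(−2.085) = 0.2357

0.236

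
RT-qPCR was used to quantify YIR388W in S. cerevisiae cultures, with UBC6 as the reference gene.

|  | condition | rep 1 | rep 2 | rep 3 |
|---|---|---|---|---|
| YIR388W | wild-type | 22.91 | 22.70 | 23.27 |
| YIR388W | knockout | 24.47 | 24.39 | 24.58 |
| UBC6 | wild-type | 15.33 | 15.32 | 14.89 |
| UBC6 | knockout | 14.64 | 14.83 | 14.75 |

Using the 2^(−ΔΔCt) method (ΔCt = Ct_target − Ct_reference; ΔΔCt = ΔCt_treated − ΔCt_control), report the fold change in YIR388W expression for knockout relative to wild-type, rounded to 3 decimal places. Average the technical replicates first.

Mean Ct: YIR388W wild-type 22.960; YIR388W knockout 24.480; UBC6 wild-type 15.180; UBC6 knockout 14.740
ΔCt(wild-type) = 22.960 − 15.180 = 7.780
ΔCt(knockout) = 24.480 − 14.740 = 9.740
ΔΔCt = 9.740 − 7.780 = 1.960
Fold change = 2^(−1.960) = 0.2570

0.257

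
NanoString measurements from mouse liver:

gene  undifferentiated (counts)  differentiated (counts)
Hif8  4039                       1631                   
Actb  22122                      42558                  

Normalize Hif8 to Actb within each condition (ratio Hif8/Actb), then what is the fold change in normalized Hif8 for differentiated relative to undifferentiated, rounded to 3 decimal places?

0.210

Hif8/Actb (undifferentiated) = 4039 / 22122 = 0.18258
Hif8/Actb (differentiated) = 1631 / 42558 = 0.038324
Fold change = 0.038324 / 0.18258 = 0.2099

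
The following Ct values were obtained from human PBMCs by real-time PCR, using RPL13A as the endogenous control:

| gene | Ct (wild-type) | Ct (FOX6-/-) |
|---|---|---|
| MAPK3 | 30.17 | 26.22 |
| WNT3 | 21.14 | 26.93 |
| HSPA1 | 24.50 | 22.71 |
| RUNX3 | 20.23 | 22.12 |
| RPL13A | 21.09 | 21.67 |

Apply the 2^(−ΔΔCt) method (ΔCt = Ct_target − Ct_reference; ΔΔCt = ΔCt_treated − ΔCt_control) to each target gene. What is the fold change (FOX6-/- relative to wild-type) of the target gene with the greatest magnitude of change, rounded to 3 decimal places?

MAPK3: ΔΔCt = (26.22−21.67) − (30.17−21.09) = 4.55 − 9.08 = -4.53; fold change = 2^4.53 = 23.103
WNT3: ΔΔCt = (26.93−21.67) − (21.14−21.09) = 5.26 − 0.05 = 5.21; fold change = 2^-5.21 = 0.027
HSPA1: ΔΔCt = (22.71−21.67) − (24.50−21.09) = 1.04 − 3.41 = -2.37; fold change = 2^2.37 = 5.169
RUNX3: ΔΔCt = (22.12−21.67) − (20.23−21.09) = 0.45 − (-0.86) = 1.31; fold change = 2^-1.31 = 0.403
WNT3 has the largest |ΔΔCt| = 5.21.

0.027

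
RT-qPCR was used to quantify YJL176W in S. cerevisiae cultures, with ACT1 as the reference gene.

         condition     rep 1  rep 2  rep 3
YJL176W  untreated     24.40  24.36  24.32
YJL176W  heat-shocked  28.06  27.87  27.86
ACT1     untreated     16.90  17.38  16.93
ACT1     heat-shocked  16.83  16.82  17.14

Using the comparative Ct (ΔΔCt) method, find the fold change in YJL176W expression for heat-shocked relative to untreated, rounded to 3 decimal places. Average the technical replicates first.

Mean Ct: YJL176W untreated 24.360; YJL176W heat-shocked 27.930; ACT1 untreated 17.070; ACT1 heat-shocked 16.930
ΔCt(untreated) = 24.360 − 17.070 = 7.290
ΔCt(heat-shocked) = 27.930 − 16.930 = 11.000
ΔΔCt = 11.000 − 7.290 = 3.710
Fold change = 2^(−3.710) = 0.0764

0.076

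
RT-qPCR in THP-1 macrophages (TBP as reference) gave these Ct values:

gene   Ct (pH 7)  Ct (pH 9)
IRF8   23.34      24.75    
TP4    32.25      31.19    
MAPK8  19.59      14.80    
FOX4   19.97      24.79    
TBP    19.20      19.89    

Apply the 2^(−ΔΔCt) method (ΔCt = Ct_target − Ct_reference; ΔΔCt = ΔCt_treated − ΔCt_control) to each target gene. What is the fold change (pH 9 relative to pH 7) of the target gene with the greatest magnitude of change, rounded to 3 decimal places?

44.632

IRF8: ΔΔCt = (24.75−19.89) − (23.34−19.20) = 4.86 − 4.14 = 0.72; fold change = 2^-0.72 = 0.607
TP4: ΔΔCt = (31.19−19.89) − (32.25−19.20) = 11.30 − 13.05 = -1.75; fold change = 2^1.75 = 3.364
MAPK8: ΔΔCt = (14.80−19.89) − (19.59−19.20) = -5.09 − 0.39 = -5.48; fold change = 2^5.48 = 44.632
FOX4: ΔΔCt = (24.79−19.89) − (19.97−19.20) = 4.90 − 0.77 = 4.13; fold change = 2^-4.13 = 0.057
MAPK8 has the largest |ΔΔCt| = 5.48.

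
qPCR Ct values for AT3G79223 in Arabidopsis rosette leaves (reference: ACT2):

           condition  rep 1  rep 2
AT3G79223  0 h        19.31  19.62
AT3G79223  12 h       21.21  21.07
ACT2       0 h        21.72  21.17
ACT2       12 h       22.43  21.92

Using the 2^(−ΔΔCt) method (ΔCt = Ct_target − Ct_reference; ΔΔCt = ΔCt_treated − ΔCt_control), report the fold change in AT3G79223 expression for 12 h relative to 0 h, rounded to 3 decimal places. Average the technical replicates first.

0.519

Mean Ct: AT3G79223 0 h 19.465; AT3G79223 12 h 21.140; ACT2 0 h 21.445; ACT2 12 h 22.175
ΔCt(0 h) = 19.465 − 21.445 = -1.980
ΔCt(12 h) = 21.140 − 22.175 = -1.035
ΔΔCt = -1.035 − (-1.980) = 0.945
Fold change = 2^(−0.945) = 0.5194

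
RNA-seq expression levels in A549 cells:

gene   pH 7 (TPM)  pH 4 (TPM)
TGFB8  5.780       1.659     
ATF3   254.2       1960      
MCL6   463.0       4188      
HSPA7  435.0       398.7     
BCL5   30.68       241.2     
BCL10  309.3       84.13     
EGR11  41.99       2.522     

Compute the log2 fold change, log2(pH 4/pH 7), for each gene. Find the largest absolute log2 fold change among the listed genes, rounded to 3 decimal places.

log2(1.659/5.780) = -1.801  (TGFB8)
log2(1960/254.2) = 2.947  (ATF3)
log2(4188/463.0) = 3.177  (MCL6)
log2(398.7/435.0) = -0.126  (HSPA7)
log2(241.2/30.68) = 2.975  (BCL5)
log2(84.13/309.3) = -1.878  (BCL10)
log2(2.522/41.99) = -4.057  (EGR11)
The largest magnitude belongs to EGR11.

4.057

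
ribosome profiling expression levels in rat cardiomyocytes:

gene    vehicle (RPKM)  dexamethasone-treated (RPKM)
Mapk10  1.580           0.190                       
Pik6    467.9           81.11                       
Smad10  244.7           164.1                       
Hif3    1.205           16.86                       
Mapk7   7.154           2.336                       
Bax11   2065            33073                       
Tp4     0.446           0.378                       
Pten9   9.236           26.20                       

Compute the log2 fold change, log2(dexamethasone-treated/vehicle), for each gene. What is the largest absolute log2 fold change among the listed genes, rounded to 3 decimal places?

4.001

log2(0.190/1.580) = -3.056  (Mapk10)
log2(81.11/467.9) = -2.528  (Pik6)
log2(164.1/244.7) = -0.576  (Smad10)
log2(16.86/1.205) = 3.806  (Hif3)
log2(2.336/7.154) = -1.615  (Mapk7)
log2(33073/2065) = 4.001  (Bax11)
log2(0.378/0.446) = -0.239  (Tp4)
log2(26.20/9.236) = 1.504  (Pten9)
The largest magnitude belongs to Bax11.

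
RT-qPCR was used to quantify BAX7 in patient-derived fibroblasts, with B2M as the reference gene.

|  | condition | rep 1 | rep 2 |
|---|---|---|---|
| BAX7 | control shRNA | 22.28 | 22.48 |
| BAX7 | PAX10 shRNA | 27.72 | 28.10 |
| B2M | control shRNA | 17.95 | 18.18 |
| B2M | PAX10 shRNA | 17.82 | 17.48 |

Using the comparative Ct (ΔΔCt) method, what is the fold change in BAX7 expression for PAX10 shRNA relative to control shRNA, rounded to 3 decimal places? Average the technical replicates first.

0.016

Mean Ct: BAX7 control shRNA 22.380; BAX7 PAX10 shRNA 27.910; B2M control shRNA 18.065; B2M PAX10 shRNA 17.650
ΔCt(control shRNA) = 22.380 − 18.065 = 4.315
ΔCt(PAX10 shRNA) = 27.910 − 17.650 = 10.260
ΔΔCt = 10.260 − 4.315 = 5.945
Fold change = 2^(−5.945) = 0.0162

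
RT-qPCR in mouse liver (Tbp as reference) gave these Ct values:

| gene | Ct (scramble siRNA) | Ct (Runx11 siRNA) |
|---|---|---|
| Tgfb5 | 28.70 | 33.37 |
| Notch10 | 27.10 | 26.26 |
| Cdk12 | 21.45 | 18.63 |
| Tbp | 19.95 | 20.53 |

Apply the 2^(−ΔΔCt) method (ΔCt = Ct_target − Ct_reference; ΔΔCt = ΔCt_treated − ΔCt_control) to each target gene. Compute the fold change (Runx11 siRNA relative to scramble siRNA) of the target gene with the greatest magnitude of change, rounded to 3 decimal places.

0.059

Tgfb5: ΔΔCt = (33.37−20.53) − (28.70−19.95) = 12.84 − 8.75 = 4.09; fold change = 2^-4.09 = 0.059
Notch10: ΔΔCt = (26.26−20.53) − (27.10−19.95) = 5.73 − 7.15 = -1.42; fold change = 2^1.42 = 2.676
Cdk12: ΔΔCt = (18.63−20.53) − (21.45−19.95) = -1.90 − 1.50 = -3.40; fold change = 2^3.40 = 10.556
Tgfb5 has the largest |ΔΔCt| = 4.09.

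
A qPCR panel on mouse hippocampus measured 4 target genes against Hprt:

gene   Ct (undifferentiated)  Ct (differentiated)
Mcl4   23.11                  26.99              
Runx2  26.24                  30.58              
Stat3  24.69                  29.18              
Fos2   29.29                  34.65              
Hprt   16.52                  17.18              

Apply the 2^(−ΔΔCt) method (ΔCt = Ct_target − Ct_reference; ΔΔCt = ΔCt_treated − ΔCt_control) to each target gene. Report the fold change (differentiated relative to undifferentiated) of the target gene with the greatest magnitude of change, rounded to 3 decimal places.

0.038

Mcl4: ΔΔCt = (26.99−17.18) − (23.11−16.52) = 9.81 − 6.59 = 3.22; fold change = 2^-3.22 = 0.107
Runx2: ΔΔCt = (30.58−17.18) − (26.24−16.52) = 13.40 − 9.72 = 3.68; fold change = 2^-3.68 = 0.078
Stat3: ΔΔCt = (29.18−17.18) − (24.69−16.52) = 12.00 − 8.17 = 3.83; fold change = 2^-3.83 = 0.070
Fos2: ΔΔCt = (34.65−17.18) − (29.29−16.52) = 17.47 − 12.77 = 4.70; fold change = 2^-4.70 = 0.038
Fos2 has the largest |ΔΔCt| = 4.70.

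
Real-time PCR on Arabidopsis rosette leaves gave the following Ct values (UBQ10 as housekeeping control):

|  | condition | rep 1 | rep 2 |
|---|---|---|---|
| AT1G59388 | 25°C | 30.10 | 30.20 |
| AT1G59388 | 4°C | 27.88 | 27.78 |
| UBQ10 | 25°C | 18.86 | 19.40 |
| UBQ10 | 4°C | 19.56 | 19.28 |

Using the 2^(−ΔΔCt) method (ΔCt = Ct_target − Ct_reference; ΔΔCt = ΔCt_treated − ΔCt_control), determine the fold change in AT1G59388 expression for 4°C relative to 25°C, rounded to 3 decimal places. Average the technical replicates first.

Mean Ct: AT1G59388 25°C 30.150; AT1G59388 4°C 27.830; UBQ10 25°C 19.130; UBQ10 4°C 19.420
ΔCt(25°C) = 30.150 − 19.130 = 11.020
ΔCt(4°C) = 27.830 − 19.420 = 8.410
ΔΔCt = 8.410 − 11.020 = -2.610
Fold change = 2^(−(-2.610)) = 2^2.610 = 6.1050

6.105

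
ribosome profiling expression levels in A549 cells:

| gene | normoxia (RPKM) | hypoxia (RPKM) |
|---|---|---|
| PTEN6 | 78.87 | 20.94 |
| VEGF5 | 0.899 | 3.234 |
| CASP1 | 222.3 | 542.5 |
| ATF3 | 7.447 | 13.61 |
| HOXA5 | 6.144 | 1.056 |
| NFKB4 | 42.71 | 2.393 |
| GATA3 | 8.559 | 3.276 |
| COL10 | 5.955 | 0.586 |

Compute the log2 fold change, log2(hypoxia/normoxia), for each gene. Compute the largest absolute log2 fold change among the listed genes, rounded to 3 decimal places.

log2(20.94/78.87) = -1.913  (PTEN6)
log2(3.234/0.899) = 1.847  (VEGF5)
log2(542.5/222.3) = 1.287  (CASP1)
log2(13.61/7.447) = 0.870  (ATF3)
log2(1.056/6.144) = -2.541  (HOXA5)
log2(2.393/42.71) = -4.158  (NFKB4)
log2(3.276/8.559) = -1.386  (GATA3)
log2(0.586/5.955) = -3.345  (COL10)
The largest magnitude belongs to NFKB4.

4.158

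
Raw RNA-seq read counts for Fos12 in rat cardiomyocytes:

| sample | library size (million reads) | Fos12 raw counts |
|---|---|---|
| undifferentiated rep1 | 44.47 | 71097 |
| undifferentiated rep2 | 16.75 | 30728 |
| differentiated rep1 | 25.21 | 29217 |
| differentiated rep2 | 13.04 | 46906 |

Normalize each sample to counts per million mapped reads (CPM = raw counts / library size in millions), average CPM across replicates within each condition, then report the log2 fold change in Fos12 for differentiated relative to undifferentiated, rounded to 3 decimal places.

0.470

CPM(undifferentiated rep1) = 71097 / 44.47 = 1598.7632
CPM(undifferentiated rep2) = 30728 / 16.75 = 1834.5075
CPM(differentiated rep1) = 29217 / 25.21 = 1158.9449
CPM(differentiated rep2) = 46906 / 13.04 = 3597.0859
mean CPM(undifferentiated) = 1716.6353; mean CPM(differentiated) = 2378.0154
Fold change = 2378.0154 / 1716.6353 = 1.38528
log2(1.38528) = 0.4702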